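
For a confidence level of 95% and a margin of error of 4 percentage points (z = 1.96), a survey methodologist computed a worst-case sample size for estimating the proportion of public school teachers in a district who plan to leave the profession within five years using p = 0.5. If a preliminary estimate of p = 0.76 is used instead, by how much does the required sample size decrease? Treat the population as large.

Conservative (p = 0.5): n = 1.96² × 0.25 / 0.040² ≈ 600.25 → 601.
Using p = 0.76: p(1−p) = 0.1824, so n = 1.96² × 0.1824 / 0.040² ≈ 437.94 → 438.
Reduction: 601 − 438 = 163.

163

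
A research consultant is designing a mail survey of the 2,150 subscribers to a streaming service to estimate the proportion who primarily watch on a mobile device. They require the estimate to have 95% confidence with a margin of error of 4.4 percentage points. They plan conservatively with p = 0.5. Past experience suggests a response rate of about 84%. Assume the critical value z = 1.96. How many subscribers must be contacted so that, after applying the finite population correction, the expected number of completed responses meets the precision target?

Completed interviews needed (unadjusted): n₀ = 1.96² × 0.2500 / 0.044² ≈ 496.07 → 497.
FPC for N = 2,150: n = 497 / (1 + 496/2150) = 497 / 1.2307 ≈ 403.84 → 404.
At an 84% response rate, contacts needed = 404 / 0.84 ≈ 480.95 → 481.

481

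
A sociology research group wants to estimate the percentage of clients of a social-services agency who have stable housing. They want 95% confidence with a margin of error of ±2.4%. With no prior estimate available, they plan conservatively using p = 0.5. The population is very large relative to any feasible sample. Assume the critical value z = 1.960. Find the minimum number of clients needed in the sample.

1668

With p = 0.5, p(1−p) = 0.25.
n = z²·p(1−p)/E² = 1.960² × 0.2500 / 0.024² = 3.8416 × 0.2500 / 0.000576 ≈ 1667.36.
Rounding up gives n = 1668.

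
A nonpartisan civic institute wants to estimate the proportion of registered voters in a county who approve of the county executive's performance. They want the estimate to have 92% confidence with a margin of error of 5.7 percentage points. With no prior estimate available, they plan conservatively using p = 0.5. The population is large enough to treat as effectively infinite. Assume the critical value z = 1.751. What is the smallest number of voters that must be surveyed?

236

With p = 0.5, p(1−p) = 0.25.
n = z²·p(1−p)/E² = 1.751² × 0.2500 / 0.057² = 3.0660 × 0.2500 / 0.003249 ≈ 235.92.
Rounding up gives n = 236.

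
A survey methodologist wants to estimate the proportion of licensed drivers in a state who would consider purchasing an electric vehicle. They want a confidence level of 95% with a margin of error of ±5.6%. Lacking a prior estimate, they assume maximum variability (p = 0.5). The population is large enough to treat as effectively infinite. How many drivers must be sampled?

307

For 95% confidence, z = 1.960.
With p = 0.5, p(1−p) = 0.25.
n = z²·p(1−p)/E² = 1.960² × 0.2500 / 0.056² = 3.8416 × 0.2500 / 0.003136 ≈ 306.25.
Rounding up gives n = 307.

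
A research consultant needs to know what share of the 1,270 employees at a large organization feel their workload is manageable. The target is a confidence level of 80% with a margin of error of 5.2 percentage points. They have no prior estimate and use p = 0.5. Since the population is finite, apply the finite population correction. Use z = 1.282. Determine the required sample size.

Unadjusted: n₀ = 1.282² × 0.50 × 0.50 / 0.052² ≈ 151.95, so n₀ = 152.
Finite population correction with N = 1,270: n = n₀ / (1 + (n₀−1)/N) = 152 / (1 + 151/1270) = 152 / 1.1189 ≈ 135.85.
Rounding up, n = 136.

136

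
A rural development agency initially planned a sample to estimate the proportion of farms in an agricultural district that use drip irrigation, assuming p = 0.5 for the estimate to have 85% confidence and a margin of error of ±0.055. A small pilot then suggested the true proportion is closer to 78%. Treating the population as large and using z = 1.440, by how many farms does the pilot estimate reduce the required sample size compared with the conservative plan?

Conservative (p = 0.5): n = 1.440² × 0.25 / 0.055² ≈ 171.37 → 172.
Using p = 0.78: p(1−p) = 0.1716, so n = 1.440² × 0.1716 / 0.055² ≈ 117.63 → 118.
Reduction: 172 − 118 = 54.

54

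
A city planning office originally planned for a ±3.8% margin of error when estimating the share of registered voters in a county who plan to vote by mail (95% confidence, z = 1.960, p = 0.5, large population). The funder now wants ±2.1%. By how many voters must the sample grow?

1512

At ±3.8%: n = 1.960² × 0.2500 / 0.038² ≈ 665.10 → 666.
At ±2.1%: n = 1.960² × 0.2500 / 0.021² ≈ 2177.78 → 2178.
Additional respondents: 2178 − 666 = 1512.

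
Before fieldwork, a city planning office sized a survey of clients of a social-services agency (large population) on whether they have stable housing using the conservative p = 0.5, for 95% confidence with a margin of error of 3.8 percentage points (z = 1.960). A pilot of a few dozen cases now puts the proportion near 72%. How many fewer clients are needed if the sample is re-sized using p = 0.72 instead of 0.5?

129

Conservative (p = 0.5): n = 1.960² × 0.25 / 0.038² ≈ 665.10 → 666.
Using p = 0.72: p(1−p) = 0.2016, so n = 1.960² × 0.2016 / 0.038² ≈ 536.33 → 537.
Reduction: 666 − 537 = 129.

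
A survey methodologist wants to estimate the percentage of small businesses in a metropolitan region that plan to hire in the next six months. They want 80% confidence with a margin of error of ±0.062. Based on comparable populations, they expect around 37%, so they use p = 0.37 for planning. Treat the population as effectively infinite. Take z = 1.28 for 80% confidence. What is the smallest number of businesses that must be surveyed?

100

With p = 0.37, p(1−p) = 0.2331.
n = z²·p(1−p)/E² = 1.28² × 0.2331 / 0.062² = 1.6384 × 0.2331 / 0.003844 ≈ 99.35.
Rounding up gives n = 100.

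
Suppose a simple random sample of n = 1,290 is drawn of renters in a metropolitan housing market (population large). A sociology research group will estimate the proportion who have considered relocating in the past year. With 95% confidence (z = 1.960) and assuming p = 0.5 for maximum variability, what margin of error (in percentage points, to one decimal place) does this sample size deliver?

2.7

SE(p̂) = √[p(1−p)/n] = √[0.2500/1290] = 0.01392.
E = z × SE = 1.960 × 0.01392 = 0.02729, or 2.7 percentage points.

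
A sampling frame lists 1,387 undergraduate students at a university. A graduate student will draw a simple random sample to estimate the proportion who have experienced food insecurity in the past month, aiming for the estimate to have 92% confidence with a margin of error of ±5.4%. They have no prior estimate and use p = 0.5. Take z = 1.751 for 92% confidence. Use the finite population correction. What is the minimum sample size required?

222

Unadjusted: n₀ = 1.751² × 0.50 × 0.50 / 0.054² ≈ 262.86, so n₀ = 263.
Finite population correction with N = 1,387: n = n₀ / (1 + (n₀−1)/N) = 263 / (1 + 262/1387) = 263 / 1.1889 ≈ 221.21.
Rounding up, n = 222.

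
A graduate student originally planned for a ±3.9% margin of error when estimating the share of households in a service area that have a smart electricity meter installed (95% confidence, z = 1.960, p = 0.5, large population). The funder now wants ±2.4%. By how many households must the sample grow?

1036

At ±3.9%: n = 1.960² × 0.2500 / 0.039² ≈ 631.43 → 632.
At ±2.4%: n = 1.960² × 0.2500 / 0.024² ≈ 1667.36 → 1668.
Additional respondents: 1668 − 632 = 1036.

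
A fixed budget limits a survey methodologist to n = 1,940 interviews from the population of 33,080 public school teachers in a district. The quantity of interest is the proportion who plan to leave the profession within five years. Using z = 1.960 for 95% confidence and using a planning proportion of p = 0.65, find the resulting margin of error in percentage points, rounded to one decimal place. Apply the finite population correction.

Finite-population factor: (N−n)/(N−1) = (33080−1940)/(33080−1) = 0.9414.
SE(p̂) = √[p(1−p)/n · (N−n)/(N−1)] = √[0.2275/1940 × 0.9414] = 0.01051.
E = z × SE = 1.960 × 0.01051 = 0.02059 ≈ 2.1 percentage points.

2.1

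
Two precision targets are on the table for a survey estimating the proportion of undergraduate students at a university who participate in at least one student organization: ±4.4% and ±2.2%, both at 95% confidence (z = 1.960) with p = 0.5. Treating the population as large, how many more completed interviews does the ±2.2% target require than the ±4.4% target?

At ±4.4%: n = 1.960² × 0.2500 / 0.044² ≈ 496.07 → 497.
At ±2.2%: n = 1.960² × 0.2500 / 0.022² ≈ 1984.30 → 1985.
Additional respondents: 1985 − 497 = 1488.

1488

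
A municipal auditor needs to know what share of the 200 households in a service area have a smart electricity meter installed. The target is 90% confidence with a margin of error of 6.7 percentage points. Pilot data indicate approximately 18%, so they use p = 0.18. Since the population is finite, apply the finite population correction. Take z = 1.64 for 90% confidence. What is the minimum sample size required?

Unadjusted: n₀ = 1.64² × 0.18 × 0.82 / 0.067² ≈ 88.44, so n₀ = 89.
Finite population correction with N = 200: n = n₀ / (1 + (n₀−1)/N) = 89 / (1 + 88/200) = 89 / 1.4400 ≈ 61.81.
Rounding up, n = 62.

62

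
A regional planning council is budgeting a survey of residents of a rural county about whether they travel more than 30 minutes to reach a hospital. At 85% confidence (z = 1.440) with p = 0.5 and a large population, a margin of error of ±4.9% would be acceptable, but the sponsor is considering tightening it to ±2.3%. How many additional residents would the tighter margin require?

At ±4.9%: n = 1.440² × 0.2500 / 0.049² ≈ 215.91 → 216.
At ±2.3%: n = 1.440² × 0.2500 / 0.023² ≈ 979.96 → 980.
Additional respondents: 980 − 216 = 764.

764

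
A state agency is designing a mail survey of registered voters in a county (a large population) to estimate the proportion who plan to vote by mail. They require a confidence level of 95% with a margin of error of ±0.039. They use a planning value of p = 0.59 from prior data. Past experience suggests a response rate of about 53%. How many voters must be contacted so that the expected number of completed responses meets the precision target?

1153

For 95% confidence, z = 1.96.
Completed interviews needed: n₀ = 1.96² × 0.2419 / 0.039² ≈ 610.97 → 611.
At a 53% response rate, contacts needed = 611 / 0.53 ≈ 1152.83 → 1153.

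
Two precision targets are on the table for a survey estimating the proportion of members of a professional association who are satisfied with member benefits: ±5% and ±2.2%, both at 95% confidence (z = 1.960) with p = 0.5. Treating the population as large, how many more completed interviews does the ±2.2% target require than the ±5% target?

At ±5%: n = 1.960² × 0.2500 / 0.050² ≈ 384.16 → 385.
At ±2.2%: n = 1.960² × 0.2500 / 0.022² ≈ 1984.30 → 1985.
Additional respondents: 1985 − 385 = 1600.

1600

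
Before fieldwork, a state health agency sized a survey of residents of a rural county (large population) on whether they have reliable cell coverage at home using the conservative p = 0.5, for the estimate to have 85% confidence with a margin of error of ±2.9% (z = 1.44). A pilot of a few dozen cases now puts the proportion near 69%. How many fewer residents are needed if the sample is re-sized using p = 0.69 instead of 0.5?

Conservative (p = 0.5): n = 1.44² × 0.25 / 0.029² ≈ 616.41 → 617.
Using p = 0.69: p(1−p) = 0.2139, so n = 1.44² × 0.2139 / 0.029² ≈ 527.40 → 528.
Reduction: 617 − 528 = 89.

89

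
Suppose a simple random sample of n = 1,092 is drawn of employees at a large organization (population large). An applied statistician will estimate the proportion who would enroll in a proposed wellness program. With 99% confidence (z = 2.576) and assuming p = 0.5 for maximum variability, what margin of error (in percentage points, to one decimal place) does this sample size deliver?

3.9

SE(p̂) = √[p(1−p)/n] = √[0.2500/1092] = 0.01513.
E = z × SE = 2.576 × 0.01513 = 0.03898, or 3.9 percentage points.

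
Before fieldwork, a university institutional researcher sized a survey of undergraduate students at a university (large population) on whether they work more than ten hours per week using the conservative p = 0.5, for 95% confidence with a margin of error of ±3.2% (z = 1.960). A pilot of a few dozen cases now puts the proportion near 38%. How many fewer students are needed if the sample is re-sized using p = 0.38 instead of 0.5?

54

Conservative (p = 0.5): n = 1.960² × 0.25 / 0.032² ≈ 937.89 → 938.
Using p = 0.38: p(1−p) = 0.2356, so n = 1.960² × 0.2356 / 0.032² ≈ 883.87 → 884.
Reduction: 938 − 884 = 54.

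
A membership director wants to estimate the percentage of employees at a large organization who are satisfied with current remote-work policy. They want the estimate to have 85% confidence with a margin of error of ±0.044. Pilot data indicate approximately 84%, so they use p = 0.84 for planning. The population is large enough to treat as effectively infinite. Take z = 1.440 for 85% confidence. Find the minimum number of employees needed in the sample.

With p = 0.84, p(1−p) = 0.1344.
n = z²·p(1−p)/E² = 1.440² × 0.1344 / 0.044² = 2.0736 × 0.1344 / 0.001936 ≈ 143.95.
Rounding up gives n = 144.

144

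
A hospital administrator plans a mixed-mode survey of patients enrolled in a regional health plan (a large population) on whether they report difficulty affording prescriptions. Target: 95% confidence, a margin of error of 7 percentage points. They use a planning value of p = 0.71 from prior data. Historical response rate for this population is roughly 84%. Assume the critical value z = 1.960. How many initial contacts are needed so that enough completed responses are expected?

193

Completed interviews needed: n₀ = 1.960² × 0.2059 / 0.070² ≈ 161.43 → 162.
At an 84% response rate, contacts needed = 162 / 0.84 ≈ 192.86 → 193.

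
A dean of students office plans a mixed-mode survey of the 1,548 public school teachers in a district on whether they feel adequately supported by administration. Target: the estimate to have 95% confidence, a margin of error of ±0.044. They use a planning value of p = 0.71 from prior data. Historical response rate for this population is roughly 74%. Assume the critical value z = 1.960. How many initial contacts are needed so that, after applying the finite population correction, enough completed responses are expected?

Completed interviews needed (unadjusted): n₀ = 1.960² × 0.2059 / 0.044² ≈ 408.57 → 409.
FPC for N = 1,548: n = 409 / (1 + 408/1548) = 409 / 1.2636 ≈ 323.69 → 324.
At a 74% response rate, contacts needed = 324 / 0.74 ≈ 437.84 → 438.

438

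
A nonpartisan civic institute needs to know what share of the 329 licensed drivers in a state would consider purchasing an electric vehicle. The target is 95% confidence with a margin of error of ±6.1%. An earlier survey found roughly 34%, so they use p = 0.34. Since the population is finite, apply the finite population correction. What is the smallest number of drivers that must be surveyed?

137

For 95% confidence, z = 1.960.
Unadjusted: n₀ = 1.960² × 0.34 × 0.66 / 0.061² ≈ 231.67, so n₀ = 232.
Finite population correction with N = 329: n = n₀ / (1 + (n₀−1)/N) = 232 / (1 + 231/329) = 232 / 1.7021 ≈ 136.30.
Rounding up, n = 137.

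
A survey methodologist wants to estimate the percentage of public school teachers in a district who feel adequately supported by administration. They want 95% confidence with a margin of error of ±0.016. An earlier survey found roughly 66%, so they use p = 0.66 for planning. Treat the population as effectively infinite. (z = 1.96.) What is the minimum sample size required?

With p = 0.66, p(1−p) = 0.2244.
n = z²·p(1−p)/E² = 1.96² × 0.2244 / 0.016² = 3.8416 × 0.2244 / 0.000256 ≈ 3367.40.
Rounding up gives n = 3368.

3368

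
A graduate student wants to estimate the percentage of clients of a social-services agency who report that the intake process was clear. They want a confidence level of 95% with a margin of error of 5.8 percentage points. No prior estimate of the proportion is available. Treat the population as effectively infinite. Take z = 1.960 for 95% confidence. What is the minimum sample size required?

With no prior estimate, use p = 0.5, giving p(1−p) = 0.25.
n = z²·p(1−p)/E² = 1.960² × 0.2500 / 0.058² = 3.8416 × 0.2500 / 0.003364 ≈ 285.49.
Rounding up gives n = 286.

286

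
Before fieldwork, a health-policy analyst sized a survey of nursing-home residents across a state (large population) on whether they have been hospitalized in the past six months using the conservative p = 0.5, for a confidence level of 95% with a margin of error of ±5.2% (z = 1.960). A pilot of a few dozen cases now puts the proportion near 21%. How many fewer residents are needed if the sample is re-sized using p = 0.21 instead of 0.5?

Conservative (p = 0.5): n = 1.960² × 0.25 / 0.052² ≈ 355.18 → 356.
Using p = 0.21: p(1−p) = 0.1659, so n = 1.960² × 0.1659 / 0.052² ≈ 235.70 → 236.
Reduction: 356 − 236 = 120.

120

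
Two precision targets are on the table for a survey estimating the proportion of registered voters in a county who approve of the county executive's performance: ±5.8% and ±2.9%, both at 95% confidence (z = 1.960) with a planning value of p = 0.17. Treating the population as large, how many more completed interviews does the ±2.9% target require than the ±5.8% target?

483

At ±5.8%: n = 1.960² × 0.1411 / 0.058² ≈ 161.13 → 162.
At ±2.9%: n = 1.960² × 0.1411 / 0.029² ≈ 644.53 → 645.
Additional respondents: 645 − 162 = 483.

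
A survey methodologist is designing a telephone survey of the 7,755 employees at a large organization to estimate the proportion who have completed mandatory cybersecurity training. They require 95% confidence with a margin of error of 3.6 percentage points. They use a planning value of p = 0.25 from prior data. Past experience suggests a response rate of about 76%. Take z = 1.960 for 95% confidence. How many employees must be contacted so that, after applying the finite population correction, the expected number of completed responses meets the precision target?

Completed interviews needed (unadjusted): n₀ = 1.960² × 0.1875 / 0.036² ≈ 555.79 → 556.
FPC for N = 7,755: n = 556 / (1 + 555/7755) = 556 / 1.0716 ≈ 518.87 → 519.
At a 76% response rate, contacts needed = 519 / 0.76 ≈ 682.89 → 683.

683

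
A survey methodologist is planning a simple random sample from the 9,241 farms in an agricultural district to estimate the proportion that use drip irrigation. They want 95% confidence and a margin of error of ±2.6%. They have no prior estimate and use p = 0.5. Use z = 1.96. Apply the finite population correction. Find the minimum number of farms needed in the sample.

Unadjusted: n₀ = 1.96² × 0.50 × 0.50 / 0.026² ≈ 1420.71, so n₀ = 1421.
Finite population correction with N = 9,241: n = n₀ / (1 + (n₀−1)/N) = 1421 / (1 + 1420/9241) = 1421 / 1.1537 ≈ 1231.73.
Rounding up, n = 1232.

1232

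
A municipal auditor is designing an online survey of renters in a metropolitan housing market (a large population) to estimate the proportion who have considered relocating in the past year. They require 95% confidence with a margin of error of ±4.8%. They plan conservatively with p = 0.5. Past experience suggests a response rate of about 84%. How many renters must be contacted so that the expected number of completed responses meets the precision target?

For 95% confidence, z = 1.96.
Completed interviews needed: n₀ = 1.96² × 0.2500 / 0.048² ≈ 416.84 → 417.
At an 84% response rate, contacts needed = 417 / 0.84 ≈ 496.43 → 497.

497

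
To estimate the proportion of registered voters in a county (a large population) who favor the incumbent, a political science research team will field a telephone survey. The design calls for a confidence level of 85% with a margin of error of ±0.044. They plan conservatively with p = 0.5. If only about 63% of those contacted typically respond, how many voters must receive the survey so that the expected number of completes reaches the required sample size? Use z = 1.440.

426

Completed interviews needed: n₀ = 1.440² × 0.2500 / 0.044² ≈ 267.77 → 268.
At a 63% response rate, contacts needed = 268 / 0.63 ≈ 425.40 → 426.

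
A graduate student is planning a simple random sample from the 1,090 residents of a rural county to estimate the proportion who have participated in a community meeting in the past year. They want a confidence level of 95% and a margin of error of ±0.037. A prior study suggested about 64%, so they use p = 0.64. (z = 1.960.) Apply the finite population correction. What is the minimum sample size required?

407

Unadjusted: n₀ = 1.960² × 0.64 × 0.36 / 0.037² ≈ 646.53, so n₀ = 647.
Finite population correction with N = 1,090: n = n₀ / (1 + (n₀−1)/N) = 647 / (1 + 646/1090) = 647 / 1.5927 ≈ 406.24.
Rounding up, n = 407.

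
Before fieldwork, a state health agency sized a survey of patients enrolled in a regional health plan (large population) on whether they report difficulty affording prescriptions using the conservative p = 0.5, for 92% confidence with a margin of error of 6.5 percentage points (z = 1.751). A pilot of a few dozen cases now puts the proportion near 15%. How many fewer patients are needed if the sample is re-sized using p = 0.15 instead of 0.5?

89

Conservative (p = 0.5): n = 1.751² × 0.25 / 0.065² ≈ 181.42 → 182.
Using p = 0.15: p(1−p) = 0.1275, so n = 1.751² × 0.1275 / 0.065² ≈ 92.52 → 93.
Reduction: 182 − 93 = 89.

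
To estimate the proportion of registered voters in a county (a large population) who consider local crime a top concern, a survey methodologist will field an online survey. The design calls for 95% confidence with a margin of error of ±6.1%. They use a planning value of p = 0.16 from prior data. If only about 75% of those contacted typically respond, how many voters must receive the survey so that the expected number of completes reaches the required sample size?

For 95% confidence, z = 1.960.
Completed interviews needed: n₀ = 1.960² × 0.1344 / 0.061² ≈ 138.76 → 139.
At a 75% response rate, contacts needed = 139 / 0.75 ≈ 185.33 → 186.

186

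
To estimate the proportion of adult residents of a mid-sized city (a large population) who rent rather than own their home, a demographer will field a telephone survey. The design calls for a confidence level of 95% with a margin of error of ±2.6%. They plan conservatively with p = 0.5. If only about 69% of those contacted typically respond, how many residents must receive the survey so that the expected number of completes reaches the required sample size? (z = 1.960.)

Completed interviews needed: n₀ = 1.960² × 0.2500 / 0.026² ≈ 1420.71 → 1421.
At a 69% response rate, contacts needed = 1421 / 0.69 ≈ 2059.42 → 2060.

2060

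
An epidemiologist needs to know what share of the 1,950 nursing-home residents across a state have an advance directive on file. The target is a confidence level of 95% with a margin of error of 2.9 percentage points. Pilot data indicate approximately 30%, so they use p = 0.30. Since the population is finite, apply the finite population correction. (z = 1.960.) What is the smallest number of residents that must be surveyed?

644

Unadjusted: n₀ = 1.960² × 0.30 × 0.70 / 0.029² ≈ 959.26, so n₀ = 960.
Finite population correction with N = 1,950: n = n₀ / (1 + (n₀−1)/N) = 960 / (1 + 959/1950) = 960 / 1.4918 ≈ 643.52.
Rounding up, n = 644.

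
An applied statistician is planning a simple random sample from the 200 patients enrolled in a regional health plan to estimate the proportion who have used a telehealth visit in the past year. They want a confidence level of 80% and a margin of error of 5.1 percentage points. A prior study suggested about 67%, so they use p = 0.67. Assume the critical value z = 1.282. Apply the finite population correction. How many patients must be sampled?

Unadjusted: n₀ = 1.282² × 0.67 × 0.33 / 0.051² ≈ 139.71, so n₀ = 140.
Finite population correction with N = 200: n = n₀ / (1 + (n₀−1)/N) = 140 / (1 + 139/200) = 140 / 1.6950 ≈ 82.60.
Rounding up, n = 83.

83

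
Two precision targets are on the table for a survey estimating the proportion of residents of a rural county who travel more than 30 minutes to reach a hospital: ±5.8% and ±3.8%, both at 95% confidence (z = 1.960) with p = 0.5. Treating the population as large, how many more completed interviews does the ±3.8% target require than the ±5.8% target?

At ±5.8%: n = 1.960² × 0.2500 / 0.058² ≈ 285.49 → 286.
At ±3.8%: n = 1.960² × 0.2500 / 0.038² ≈ 665.10 → 666.
Additional respondents: 666 − 286 = 380.

380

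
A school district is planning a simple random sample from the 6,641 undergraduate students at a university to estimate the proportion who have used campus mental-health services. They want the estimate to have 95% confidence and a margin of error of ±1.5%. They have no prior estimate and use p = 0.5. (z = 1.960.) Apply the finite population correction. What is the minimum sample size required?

2599

Unadjusted: n₀ = 1.960² × 0.50 × 0.50 / 0.015² ≈ 4268.44, so n₀ = 4269.
Finite population correction with N = 6,641: n = n₀ / (1 + (n₀−1)/N) = 4269 / (1 + 4268/6641) = 4269 / 1.6427 ≈ 2598.81.
Rounding up, n = 2599.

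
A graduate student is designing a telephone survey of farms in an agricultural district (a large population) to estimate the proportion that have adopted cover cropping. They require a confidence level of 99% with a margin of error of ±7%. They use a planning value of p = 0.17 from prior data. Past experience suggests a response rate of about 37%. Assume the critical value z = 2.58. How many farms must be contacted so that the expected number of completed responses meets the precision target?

519

Completed interviews needed: n₀ = 2.58² × 0.1411 / 0.070² ≈ 191.68 → 192.
At a 37% response rate, contacts needed = 192 / 0.37 ≈ 518.92 → 519.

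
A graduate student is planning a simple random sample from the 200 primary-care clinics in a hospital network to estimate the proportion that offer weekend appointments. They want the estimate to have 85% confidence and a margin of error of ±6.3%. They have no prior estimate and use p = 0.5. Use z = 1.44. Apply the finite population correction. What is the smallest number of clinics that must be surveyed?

80

Unadjusted: n₀ = 1.44² × 0.50 × 0.50 / 0.063² ≈ 130.61, so n₀ = 131.
Finite population correction with N = 200: n = n₀ / (1 + (n₀−1)/N) = 131 / (1 + 130/200) = 131 / 1.6500 ≈ 79.39.
Rounding up, n = 80.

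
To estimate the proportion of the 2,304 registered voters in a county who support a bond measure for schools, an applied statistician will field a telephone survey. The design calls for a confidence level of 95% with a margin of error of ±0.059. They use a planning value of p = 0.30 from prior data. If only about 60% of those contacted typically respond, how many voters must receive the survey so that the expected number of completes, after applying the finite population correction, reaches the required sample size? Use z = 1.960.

352

Completed interviews needed (unadjusted): n₀ = 1.960² × 0.2100 / 0.059² ≈ 231.75 → 232.
FPC for N = 2,304: n = 232 / (1 + 231/2304) = 232 / 1.1003 ≈ 210.86 → 211.
At a 60% response rate, contacts needed = 211 / 0.60 ≈ 351.67 → 352.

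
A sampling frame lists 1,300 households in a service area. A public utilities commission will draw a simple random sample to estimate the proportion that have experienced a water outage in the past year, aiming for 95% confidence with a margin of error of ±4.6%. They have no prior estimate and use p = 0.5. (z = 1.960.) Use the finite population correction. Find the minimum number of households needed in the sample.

337

Unadjusted: n₀ = 1.960² × 0.50 × 0.50 / 0.046² ≈ 453.88, so n₀ = 454.
Finite population correction with N = 1,300: n = n₀ / (1 + (n₀−1)/N) = 454 / (1 + 453/1300) = 454 / 1.3485 ≈ 336.68.
Rounding up, n = 337.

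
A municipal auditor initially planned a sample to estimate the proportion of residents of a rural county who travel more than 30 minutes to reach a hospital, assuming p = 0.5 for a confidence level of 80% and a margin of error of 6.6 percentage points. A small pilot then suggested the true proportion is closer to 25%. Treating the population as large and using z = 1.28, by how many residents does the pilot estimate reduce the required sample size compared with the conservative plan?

24

Conservative (p = 0.5): n = 1.28² × 0.25 / 0.066² ≈ 94.03 → 95.
Using p = 0.25: p(1−p) = 0.1875, so n = 1.28² × 0.1875 / 0.066² ≈ 70.52 → 71.
Reduction: 95 − 71 = 24.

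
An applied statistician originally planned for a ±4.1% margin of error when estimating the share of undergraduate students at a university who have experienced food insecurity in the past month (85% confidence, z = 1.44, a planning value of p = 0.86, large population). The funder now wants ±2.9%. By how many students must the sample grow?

148

At ±4.1%: n = 1.44² × 0.1204 / 0.041² ≈ 148.52 → 149.
At ±2.9%: n = 1.44² × 0.1204 / 0.029² ≈ 296.86 → 297.
Additional respondents: 297 − 149 = 148.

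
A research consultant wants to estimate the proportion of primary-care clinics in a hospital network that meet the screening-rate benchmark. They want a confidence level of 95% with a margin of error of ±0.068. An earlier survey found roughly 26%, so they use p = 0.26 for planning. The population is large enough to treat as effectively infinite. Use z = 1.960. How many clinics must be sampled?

With p = 0.26, p(1−p) = 0.1924.
n = z²·p(1−p)/E² = 1.960² × 0.1924 / 0.068² = 3.8416 × 0.1924 / 0.004624 ≈ 159.85.
Rounding up gives n = 160.

160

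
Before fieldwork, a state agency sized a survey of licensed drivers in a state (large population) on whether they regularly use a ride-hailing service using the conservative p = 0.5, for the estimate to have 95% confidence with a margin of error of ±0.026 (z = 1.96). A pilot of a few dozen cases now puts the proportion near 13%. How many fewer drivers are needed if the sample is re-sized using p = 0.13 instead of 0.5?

778

Conservative (p = 0.5): n = 1.96² × 0.25 / 0.026² ≈ 1420.71 → 1421.
Using p = 0.13: p(1−p) = 0.1131, so n = 1.96² × 0.1131 / 0.026² ≈ 642.73 → 643.
Reduction: 1421 − 643 = 778.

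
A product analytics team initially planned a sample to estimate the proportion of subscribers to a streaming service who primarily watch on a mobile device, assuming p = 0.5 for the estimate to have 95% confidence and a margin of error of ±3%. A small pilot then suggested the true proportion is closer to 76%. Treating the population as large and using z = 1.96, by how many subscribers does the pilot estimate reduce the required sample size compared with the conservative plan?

Conservative (p = 0.5): n = 1.96² × 0.25 / 0.030² ≈ 1067.11 → 1068.
Using p = 0.76: p(1−p) = 0.1824, so n = 1.96² × 0.1824 / 0.030² ≈ 778.56 → 779.
Reduction: 1068 − 779 = 289.

289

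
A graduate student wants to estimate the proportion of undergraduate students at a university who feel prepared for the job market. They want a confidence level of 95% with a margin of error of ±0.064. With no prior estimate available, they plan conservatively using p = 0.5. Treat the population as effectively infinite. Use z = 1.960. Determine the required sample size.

235

With p = 0.5, p(1−p) = 0.25.
n = z²·p(1−p)/E² = 1.960² × 0.2500 / 0.064² = 3.8416 × 0.2500 / 0.004096 ≈ 234.47.
Rounding up gives n = 235.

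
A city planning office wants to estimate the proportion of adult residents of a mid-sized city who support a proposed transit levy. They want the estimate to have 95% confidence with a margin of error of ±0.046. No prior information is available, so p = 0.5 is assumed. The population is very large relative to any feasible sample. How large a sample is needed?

454

For 95% confidence, z = 1.960.
With p = 0.5, p(1−p) = 0.25.
n = z²·p(1−p)/E² = 1.960² × 0.2500 / 0.046² = 3.8416 × 0.2500 / 0.002116 ≈ 453.88.
Rounding up gives n = 454.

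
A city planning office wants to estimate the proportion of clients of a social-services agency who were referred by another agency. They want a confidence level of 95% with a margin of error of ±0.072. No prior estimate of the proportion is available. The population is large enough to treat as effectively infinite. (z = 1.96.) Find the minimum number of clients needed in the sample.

186

With no prior estimate, use p = 0.5, giving p(1−p) = 0.25.
n = z²·p(1−p)/E² = 1.96² × 0.2500 / 0.072² = 3.8416 × 0.2500 / 0.005184 ≈ 185.26.
Rounding up gives n = 186.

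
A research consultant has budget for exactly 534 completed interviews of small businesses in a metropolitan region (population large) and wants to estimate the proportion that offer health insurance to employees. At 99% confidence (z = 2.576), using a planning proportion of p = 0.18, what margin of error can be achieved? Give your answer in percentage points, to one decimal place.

4.3

SE(p̂) = √[p(1−p)/n] = √[0.1476/534] = 0.01663.
E = z × SE = 2.576 × 0.01663 = 0.04283, or 4.3 percentage points.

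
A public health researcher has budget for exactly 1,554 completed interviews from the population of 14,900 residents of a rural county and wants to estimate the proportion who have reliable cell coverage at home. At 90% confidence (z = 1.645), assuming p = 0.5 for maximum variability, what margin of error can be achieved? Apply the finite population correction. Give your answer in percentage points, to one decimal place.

Finite-population factor: (N−n)/(N−1) = (14900−1554)/(14900−1) = 0.8958.
SE(p̂) = √[p(1−p)/n · (N−n)/(N−1)] = √[0.2500/1554 × 0.8958] = 0.01200.
E = z × SE = 1.645 × 0.01200 = 0.01975 ≈ 2.0 percentage points.

2.0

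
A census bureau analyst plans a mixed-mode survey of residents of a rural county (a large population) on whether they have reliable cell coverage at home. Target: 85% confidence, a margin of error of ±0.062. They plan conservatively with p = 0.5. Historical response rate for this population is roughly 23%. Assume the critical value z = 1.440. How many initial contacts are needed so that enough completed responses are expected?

Completed interviews needed: n₀ = 1.440² × 0.2500 / 0.062² ≈ 134.86 → 135.
At a 23% response rate, contacts needed = 135 / 0.23 ≈ 586.96 → 587.

587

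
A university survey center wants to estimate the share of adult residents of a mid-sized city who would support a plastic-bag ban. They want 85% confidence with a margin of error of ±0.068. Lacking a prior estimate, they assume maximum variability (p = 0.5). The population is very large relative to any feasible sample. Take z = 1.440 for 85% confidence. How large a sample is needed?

With p = 0.5, p(1−p) = 0.25.
n = z²·p(1−p)/E² = 1.440² × 0.2500 / 0.068² = 2.0736 × 0.2500 / 0.004624 ≈ 112.11.
Rounding up gives n = 113.

113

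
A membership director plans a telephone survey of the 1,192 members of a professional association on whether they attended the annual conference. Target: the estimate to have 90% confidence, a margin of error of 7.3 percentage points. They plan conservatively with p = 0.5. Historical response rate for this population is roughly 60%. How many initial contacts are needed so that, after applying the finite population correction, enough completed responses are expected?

192

For 90% confidence, z = 1.645.
Completed interviews needed (unadjusted): n₀ = 1.645² × 0.2500 / 0.073² ≈ 126.95 → 127.
FPC for N = 1,192: n = 127 / (1 + 126/1192) = 127 / 1.1057 ≈ 114.86 → 115.
At a 60% response rate, contacts needed = 115 / 0.60 ≈ 191.67 → 192.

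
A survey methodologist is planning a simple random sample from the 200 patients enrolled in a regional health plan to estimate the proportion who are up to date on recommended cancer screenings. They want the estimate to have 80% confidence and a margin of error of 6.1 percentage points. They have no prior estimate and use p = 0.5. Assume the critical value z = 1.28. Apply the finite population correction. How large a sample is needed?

Unadjusted: n₀ = 1.28² × 0.50 × 0.50 / 0.061² ≈ 110.08, so n₀ = 111.
Finite population correction with N = 200: n = n₀ / (1 + (n₀−1)/N) = 111 / (1 + 110/200) = 111 / 1.5500 ≈ 71.61.
Rounding up, n = 72.

72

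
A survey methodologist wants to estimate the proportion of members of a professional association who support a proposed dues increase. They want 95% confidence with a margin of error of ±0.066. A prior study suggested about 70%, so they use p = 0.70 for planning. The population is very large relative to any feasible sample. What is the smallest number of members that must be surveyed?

For 95% confidence, z = 1.960.
With p = 0.70, p(1−p) = 0.2100.
n = z²·p(1−p)/E² = 1.960² × 0.2100 / 0.066² = 3.8416 × 0.2100 / 0.004356 ≈ 185.20.
Rounding up gives n = 186.

186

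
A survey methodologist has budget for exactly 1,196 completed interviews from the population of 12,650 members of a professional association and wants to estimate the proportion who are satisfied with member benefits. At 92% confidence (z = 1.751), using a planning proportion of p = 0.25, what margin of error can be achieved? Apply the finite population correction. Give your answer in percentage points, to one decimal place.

2.1

Finite-population factor: (N−n)/(N−1) = (12650−1196)/(12650−1) = 0.9055.
SE(p̂) = √[p(1−p)/n · (N−n)/(N−1)] = √[0.1875/1196 × 0.9055] = 0.01191.
E = z × SE = 1.751 × 0.01191 = 0.02086 ≈ 2.1 percentage points.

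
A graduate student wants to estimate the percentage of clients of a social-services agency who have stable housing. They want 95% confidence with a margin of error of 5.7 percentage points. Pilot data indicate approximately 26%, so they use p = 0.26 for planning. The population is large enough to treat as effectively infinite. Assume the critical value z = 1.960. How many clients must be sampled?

228

With p = 0.26, p(1−p) = 0.1924.
n = z²·p(1−p)/E² = 1.960² × 0.1924 / 0.057² = 3.8416 × 0.1924 / 0.003249 ≈ 227.49.
Rounding up gives n = 228.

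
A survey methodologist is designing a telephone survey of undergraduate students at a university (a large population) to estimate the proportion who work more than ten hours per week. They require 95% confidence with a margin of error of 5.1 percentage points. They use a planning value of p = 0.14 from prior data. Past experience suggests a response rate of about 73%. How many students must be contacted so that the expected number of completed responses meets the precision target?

244

For 95% confidence, z = 1.960.
Completed interviews needed: n₀ = 1.960² × 0.1204 / 0.051² ≈ 177.83 → 178.
At a 73% response rate, contacts needed = 178 / 0.73 ≈ 243.84 → 244.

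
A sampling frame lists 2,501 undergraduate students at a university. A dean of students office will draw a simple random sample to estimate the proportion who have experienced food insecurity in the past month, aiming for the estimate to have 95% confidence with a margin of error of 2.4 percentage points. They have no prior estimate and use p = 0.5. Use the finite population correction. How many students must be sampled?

For 95% confidence, z = 1.960.
Unadjusted: n₀ = 1.960² × 0.50 × 0.50 / 0.024² ≈ 1667.36, so n₀ = 1668.
Finite population correction with N = 2,501: n = n₀ / (1 + (n₀−1)/N) = 1668 / (1 + 1667/2501) = 1668 / 1.6665 ≈ 1000.88.
Rounding up, n = 1001.

1001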